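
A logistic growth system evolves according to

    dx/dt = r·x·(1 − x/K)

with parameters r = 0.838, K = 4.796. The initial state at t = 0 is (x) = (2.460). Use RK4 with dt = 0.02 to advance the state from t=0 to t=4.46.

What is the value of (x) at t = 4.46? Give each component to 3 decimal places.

(x) = (4.690)

t=0.000: state=(2.460)
step 1 (dt=0.02): k1=(1.004), k2=(1.004), k3=(1.004), k4=(1.004); state += dt/6·(k1+2k2+2k3+k4)
t=0.020: state=(2.480)
t=0.040: state=(2.500)
t=0.060: state=(2.520)
continuing one RK4 step at a time; state shown every 10 steps (Δt=0.2):
t=0.200: state=(2.660)
t=0.400: state=(2.856)
t=0.600: state=(3.046)
t=0.800: state=(3.228)
t=1.000: state=(3.400)
t=1.200: state=(3.559)
t=1.400: state=(3.707)
t=1.600: state=(3.842)
t=1.800: state=(3.963)
t=2.000: state=(4.072)
t=2.200: state=(4.169)
t=2.400: state=(4.255)
t=2.600: state=(4.331)
t=2.800: state=(4.396)
t=3.000: state=(4.454)
t=3.200: state=(4.503)
t=3.400: state=(4.546)
t=3.600: state=(4.583)
t=3.800: state=(4.615)
t=4.000: state=(4.642)
t=4.200: state=(4.665)
t=4.400: state=(4.685)
t=4.460: state=(4.690)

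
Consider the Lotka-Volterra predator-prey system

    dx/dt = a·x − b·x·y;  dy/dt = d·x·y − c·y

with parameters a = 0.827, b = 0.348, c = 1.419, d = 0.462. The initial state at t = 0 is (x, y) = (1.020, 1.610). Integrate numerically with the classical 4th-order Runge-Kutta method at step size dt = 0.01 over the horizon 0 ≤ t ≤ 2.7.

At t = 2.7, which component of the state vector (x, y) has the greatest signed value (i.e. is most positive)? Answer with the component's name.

largest component: x

t=0.000: state=(1.020, 1.610)
step 1 (dt=0.01): k1=(0.272, -1.526), k2=(0.275, -1.518), k3=(0.275, -1.518), k4=(0.278, -1.509); state += dt/6·(k1+2k2+2k3+k4)
t=0.010: state=(1.023, 1.595)
t=0.020: state=(1.026, 1.580)
t=0.030: state=(1.028, 1.565)
continuing one RK4 step at a time; state shown every 10 steps (Δt=0.1):
t=0.100: state=(1.050, 1.465)
t=0.200: state=(1.087, 1.336)
t=0.300: state=(1.129, 1.220)
t=0.400: state=(1.177, 1.116)
t=0.500: state=(1.232, 1.024)
t=0.600: state=(1.294, 0.942)
t=0.700: state=(1.362, 0.869)
t=0.800: state=(1.436, 0.804)
t=0.900: state=(1.519, 0.747)
t=1.000: state=(1.609, 0.697)
t=1.100: state=(1.707, 0.653)
t=1.200: state=(1.814, 0.615)
t=1.300: state=(1.930, 0.581)
t=1.400: state=(2.055, 0.553)
t=1.500: state=(2.191, 0.529)
t=1.600: state=(2.337, 0.510)
t=1.700: state=(2.494, 0.495)
t=1.800: state=(2.664, 0.484)
t=1.900: state=(2.845, 0.477)
t=2.000: state=(3.040, 0.474)
t=2.100: state=(3.248, 0.475)
t=2.200: state=(3.470, 0.482)
t=2.300: state=(3.706, 0.493)
t=2.400: state=(3.956, 0.511)
t=2.500: state=(4.219, 0.535)
t=2.600: state=(4.496, 0.568)
t=2.700: state=(4.785, 0.611)
compare at T: x=4.785, y=0.611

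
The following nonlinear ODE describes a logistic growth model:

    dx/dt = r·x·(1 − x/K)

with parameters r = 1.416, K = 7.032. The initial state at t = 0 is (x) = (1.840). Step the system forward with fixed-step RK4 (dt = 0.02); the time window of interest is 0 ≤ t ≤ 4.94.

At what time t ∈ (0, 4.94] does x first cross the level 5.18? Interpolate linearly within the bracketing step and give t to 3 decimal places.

t = 1.459

t=0.000: state=(1.840)
step 1 (dt=0.02): k1=(1.924), k2=(1.937), k3=(1.937), k4=(1.950); state += dt/6·(k1+2k2+2k3+k4)
t=0.020: state=(1.879)
t=0.040: state=(1.918)
t=0.060: state=(1.958)
continuing one RK4 step at a time; state shown every 10 steps (Δt=0.2):
t=0.200: state=(2.250)
t=0.400: state=(2.703)
t=0.600: state=(3.187)
t=0.800: state=(3.684)
t=1.000: state=(4.174)
t=1.200: state=(4.639)
t=1.400: state=(5.064)
t=1.440: state=(5.143)
next step: t=1.460: state=(5.182) — x has crossed 5.18
linear interpolation between t=1.440 (5.14313) and t=1.460 (5.18200) → t≈1.459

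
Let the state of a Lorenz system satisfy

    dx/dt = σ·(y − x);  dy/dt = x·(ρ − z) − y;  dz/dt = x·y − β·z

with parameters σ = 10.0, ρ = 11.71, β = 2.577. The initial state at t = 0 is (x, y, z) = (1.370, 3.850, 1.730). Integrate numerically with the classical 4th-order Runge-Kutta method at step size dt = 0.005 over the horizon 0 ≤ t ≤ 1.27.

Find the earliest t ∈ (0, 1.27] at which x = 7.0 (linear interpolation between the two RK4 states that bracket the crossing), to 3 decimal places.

t = 0.232

t=0.000: state=(1.370, 3.850, 1.730)
step 1 (dt=0.005): k1=(24.800, 9.823, 0.816), k2=(24.426, 10.414, 1.085), k3=(24.450, 10.402, 1.082), k4=(24.098, 10.983, 1.351); state += dt/6·(k1+2k2+2k3+k4)
t=0.005: state=(1.492, 3.902, 1.735)
t=0.010: state=(1.611, 3.960, 1.744)
t=0.015: state=(1.727, 4.023, 1.754)
continuing one RK4 step at a time; state shown every 10 steps (Δt=0.05):
t=0.050: state=(2.490, 4.604, 1.909)
t=0.100: state=(3.563, 5.790, 2.420)
t=0.150: state=(4.751, 7.292, 3.409)
t=0.200: state=(6.098, 8.916, 5.074)
t=0.230: state=(6.951, 9.799, 6.465)
next step: t=0.235: state=(7.094, 9.929, 6.727) — x has crossed 7.0
linear interpolation between t=0.230 (6.95144) and t=0.235 (7.09356) → t≈0.232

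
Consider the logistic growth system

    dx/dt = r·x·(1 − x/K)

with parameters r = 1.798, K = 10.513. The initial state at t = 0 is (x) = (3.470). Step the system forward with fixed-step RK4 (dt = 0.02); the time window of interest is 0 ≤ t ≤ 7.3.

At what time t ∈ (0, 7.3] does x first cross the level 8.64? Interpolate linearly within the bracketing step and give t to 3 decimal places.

t=0.000: state=(3.470)
step 1 (dt=0.02): k1=(4.180), k2=(4.205), k3=(4.205), k4=(4.230); state += dt/6·(k1+2k2+2k3+k4)
t=0.020: state=(3.554)
t=0.040: state=(3.639)
t=0.060: state=(3.725)
continuing one RK4 step at a time; state shown every 25 steps (Δt=0.5):
t=0.500: state=(5.757)
t=1.000: state=(7.868)
t=1.240: state=(8.629)
next step: t=1.260: state=(8.684) — x has crossed 8.64
linear interpolation between t=1.240 (8.62886) and t=1.260 (8.68383) → t≈1.244

t = 1.244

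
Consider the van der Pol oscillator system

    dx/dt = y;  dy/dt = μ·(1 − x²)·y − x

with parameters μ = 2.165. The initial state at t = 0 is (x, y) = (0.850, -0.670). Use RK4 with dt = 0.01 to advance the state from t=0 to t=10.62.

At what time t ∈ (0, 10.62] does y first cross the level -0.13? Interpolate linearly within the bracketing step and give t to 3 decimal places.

t = 1.483

t=0.000: state=(0.850, -0.670)
step 1 (dt=0.01): k1=(-0.670, -1.253), k2=(-0.676, -1.261), k3=(-0.676, -1.261), k4=(-0.683, -1.270); state += dt/6·(k1+2k2+2k3+k4)
t=0.010: state=(0.843, -0.683)
t=0.020: state=(0.836, -0.695)
t=0.030: state=(0.829, -0.708)
continuing one RK4 step at a time; state shown every 50 steps (Δt=0.5):
t=0.500: state=(0.294, -1.756)
t=1.000: state=(-1.161, -3.589)
t=1.480: state=(-1.968, -0.139)
next step: t=1.490: state=(-1.970, -0.111) — y has crossed -0.13
linear interpolation between t=1.480 (-0.13852) and t=1.490 (-0.11107) → t≈1.483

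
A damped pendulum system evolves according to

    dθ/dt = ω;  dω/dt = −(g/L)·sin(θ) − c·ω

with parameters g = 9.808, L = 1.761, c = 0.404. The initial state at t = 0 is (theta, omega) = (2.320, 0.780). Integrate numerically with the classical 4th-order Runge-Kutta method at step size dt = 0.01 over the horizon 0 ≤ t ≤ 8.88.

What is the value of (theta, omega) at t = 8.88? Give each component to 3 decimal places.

t=0.000: state=(2.320, 0.780)
step 1 (dt=0.01): k1=(0.780, -4.393), k2=(0.758, -4.370), k3=(0.758, -4.370), k4=(0.736, -4.347); state += dt/6·(k1+2k2+2k3+k4)
t=0.010: state=(2.328, 0.736)
t=0.020: state=(2.335, 0.693)
t=0.030: state=(2.341, 0.650)
continuing one RK4 step at a time; state shown every 50 steps (Δt=0.5):
t=0.500: state=(2.217, -1.161)
t=1.000: state=(1.099, -3.307)
t=1.500: state=(-0.682, -3.063)
t=2.000: state=(-1.508, -0.193)
t=2.500: state=(-0.955, 2.253)
t=3.000: state=(0.374, 2.479)
t=3.500: state=(1.080, 0.193)
t=4.000: state=(0.617, -1.839)
t=4.500: state=(-0.388, -1.724)
t=5.000: state=(-0.799, 0.167)
t=5.500: state=(-0.309, 1.554)
t=6.000: state=(0.422, 1.045)
t=6.500: state=(0.563, -0.484)
t=7.000: state=(0.073, -1.231)
t=7.500: state=(-0.407, -0.493)
t=8.000: state=(-0.354, 0.642)
t=8.500: state=(0.078, 0.874)
t=8.880: state=(0.319, 0.324)

(theta, omega) = (0.319, 0.324)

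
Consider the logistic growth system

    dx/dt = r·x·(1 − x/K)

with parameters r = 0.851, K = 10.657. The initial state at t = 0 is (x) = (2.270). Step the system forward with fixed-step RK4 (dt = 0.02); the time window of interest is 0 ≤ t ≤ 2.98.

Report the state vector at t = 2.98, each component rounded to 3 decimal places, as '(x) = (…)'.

t=0.000: state=(2.270)
step 1 (dt=0.02): k1=(1.520), k2=(1.528), k3=(1.528), k4=(1.535); state += dt/6·(k1+2k2+2k3+k4)
t=0.020: state=(2.301)
t=0.040: state=(2.331)
t=0.060: state=(2.363)
continuing one RK4 step at a time; state shown every 5 steps (Δt=0.1):
t=0.100: state=(2.426)
t=0.200: state=(2.589)
t=0.300: state=(2.759)
t=0.400: state=(2.937)
t=0.500: state=(3.121)
t=0.600: state=(3.312)
t=0.700: state=(3.510)
t=0.800: state=(3.713)
t=0.900: state=(3.921)
t=1.000: state=(4.134)
t=1.100: state=(4.352)
t=1.200: state=(4.572)
t=1.300: state=(4.796)
t=1.400: state=(5.021)
t=1.500: state=(5.248)
t=1.600: state=(5.474)
t=1.700: state=(5.700)
t=1.800: state=(5.925)
t=1.900: state=(6.148)
t=2.000: state=(6.368)
t=2.100: state=(6.584)
t=2.200: state=(6.796)
t=2.300: state=(7.003)
t=2.400: state=(7.204)
t=2.500: state=(7.400)
t=2.600: state=(7.589)
t=2.700: state=(7.772)
t=2.800: state=(7.947)
t=2.900: state=(8.115)
t=2.980: state=(8.245)

(x) = (8.245)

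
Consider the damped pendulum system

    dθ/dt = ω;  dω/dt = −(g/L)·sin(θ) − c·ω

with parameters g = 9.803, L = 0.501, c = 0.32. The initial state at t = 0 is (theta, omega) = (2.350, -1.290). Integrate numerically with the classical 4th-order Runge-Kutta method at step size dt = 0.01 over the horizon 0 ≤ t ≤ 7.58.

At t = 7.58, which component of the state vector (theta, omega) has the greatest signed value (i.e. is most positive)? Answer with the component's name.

largest component: omega

t=0.000: state=(2.350, -1.290)
step 1 (dt=0.01): k1=(-1.290, -13.509), k2=(-1.358, -13.575), k3=(-1.358, -13.580), k4=(-1.426, -13.650); state += dt/6·(k1+2k2+2k3+k4)
t=0.010: state=(2.336, -1.426)
t=0.020: state=(2.321, -1.563)
t=0.030: state=(2.305, -1.702)
continuing one RK4 step at a time; state shown every 25 steps (Δt=0.25):
t=0.250: state=(1.554, -5.290)
t=0.500: state=(-0.189, -7.609)
t=0.750: state=(-1.634, -3.373)
t=1.000: state=(-1.868, 1.389)
t=1.250: state=(-0.952, 5.803)
t=1.500: state=(0.668, 5.914)
t=1.750: state=(1.581, 1.181)
t=2.000: state=(1.271, -3.582)
t=2.250: state=(-0.034, -5.994)
t=2.500: state=(-1.204, -2.679)
t=2.750: state=(-1.271, 2.096)
t=3.000: state=(-0.275, 5.273)
t=3.250: state=(0.902, 3.285)
t=3.500: state=(1.167, -1.205)
t=3.750: state=(0.390, -4.536)
t=4.000: state=(-0.702, -3.345)
t=4.250: state=(-1.041, 0.743)
t=4.500: state=(-0.401, 3.950)
t=4.750: state=(0.581, 3.130)
t=5.000: state=(0.920, -0.565)
t=5.250: state=(0.361, -3.507)
t=5.500: state=(-0.514, -2.793)
t=5.750: state=(-0.810, 0.562)
t=6.000: state=(-0.296, 3.162)
t=6.250: state=(0.477, 2.405)
t=6.500: state=(0.710, -0.655)
t=6.750: state=(0.221, -2.874)
t=7.000: state=(-0.456, -2.004)
t=7.250: state=(-0.617, 0.790)
t=7.500: state=(-0.144, 2.612)
t=7.580: state=(0.067, 2.604)
compare at T: theta=0.067, omega=2.604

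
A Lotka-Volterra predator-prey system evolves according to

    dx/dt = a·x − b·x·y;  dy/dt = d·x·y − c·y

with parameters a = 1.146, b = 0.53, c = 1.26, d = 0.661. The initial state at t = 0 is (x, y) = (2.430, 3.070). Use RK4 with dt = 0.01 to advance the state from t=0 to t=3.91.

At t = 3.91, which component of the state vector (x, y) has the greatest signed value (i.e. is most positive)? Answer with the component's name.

largest component: x

t=0.000: state=(2.430, 3.070)
step 1 (dt=0.01): k1=(-1.169, 1.063), k2=(-1.173, 1.053), k3=(-1.173, 1.053), k4=(-1.177, 1.043); state += dt/6·(k1+2k2+2k3+k4)
t=0.010: state=(2.418, 3.081)
t=0.020: state=(2.406, 3.091)
t=0.030: state=(2.395, 3.101)
continuing one RK4 step at a time; state shown every 20 steps (Δt=0.2):
t=0.200: state=(2.186, 3.238)
t=0.400: state=(1.941, 3.306)
t=0.600: state=(1.721, 3.272)
t=0.800: state=(1.539, 3.153)
t=1.000: state=(1.398, 2.975)
t=1.200: state=(1.297, 2.762)
t=1.400: state=(1.232, 2.536)
t=1.600: state=(1.198, 2.314)
t=1.800: state=(1.192, 2.106)
t=2.000: state=(1.212, 1.918)
t=2.200: state=(1.255, 1.754)
t=2.400: state=(1.320, 1.616)
t=2.600: state=(1.407, 1.504)
t=2.800: state=(1.516, 1.418)
t=3.000: state=(1.646, 1.358)
t=3.200: state=(1.797, 1.325)
t=3.400: state=(1.964, 1.320)
t=3.600: state=(2.145, 1.346)
t=3.800: state=(2.332, 1.407)
t=3.910: state=(2.434, 1.456)
compare at T: x=2.434, y=1.456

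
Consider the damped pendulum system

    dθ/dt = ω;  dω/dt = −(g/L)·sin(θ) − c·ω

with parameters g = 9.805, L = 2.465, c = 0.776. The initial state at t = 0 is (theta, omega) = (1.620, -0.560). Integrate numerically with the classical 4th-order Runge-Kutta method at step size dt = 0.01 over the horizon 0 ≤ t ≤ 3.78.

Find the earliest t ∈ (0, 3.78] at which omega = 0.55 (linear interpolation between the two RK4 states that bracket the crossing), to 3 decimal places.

t = 1.901

t=0.000: state=(1.620, -0.560)
step 1 (dt=0.01): k1=(-0.560, -3.538), k2=(-0.578, -3.525), k3=(-0.578, -3.525), k4=(-0.595, -3.512); state += dt/6·(k1+2k2+2k3+k4)
t=0.010: state=(1.614, -0.595)
t=0.020: state=(1.608, -0.630)
t=0.030: state=(1.602, -0.665)
continuing one RK4 step at a time; state shown every 20 steps (Δt=0.2):
t=0.200: state=(1.441, -1.215)
t=0.400: state=(1.142, -1.747)
t=0.600: state=(0.754, -2.091)
t=0.800: state=(0.324, -2.163)
t=1.000: state=(-0.090, -1.931)
t=1.200: state=(-0.432, -1.455)
t=1.400: state=(-0.664, -0.855)
t=1.600: state=(-0.773, -0.241)
t=1.800: state=(-0.764, 0.311)
t=1.900: state=(-0.721, 0.547)
next step: t=1.910: state=(-0.716, 0.569) — omega has crossed 0.55
linear interpolation between t=1.900 (0.54723) and t=1.910 (0.56908) → t≈1.901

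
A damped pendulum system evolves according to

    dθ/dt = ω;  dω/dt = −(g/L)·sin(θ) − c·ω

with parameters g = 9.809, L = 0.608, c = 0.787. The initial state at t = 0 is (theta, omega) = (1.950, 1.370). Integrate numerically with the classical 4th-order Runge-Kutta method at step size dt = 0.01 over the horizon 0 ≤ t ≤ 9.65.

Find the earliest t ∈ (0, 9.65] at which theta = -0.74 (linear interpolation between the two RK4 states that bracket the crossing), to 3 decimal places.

t = 0.799

t=0.000: state=(1.950, 1.370)
step 1 (dt=0.01): k1=(1.370, -16.065), k2=(1.290, -15.961), k3=(1.290, -15.964), k4=(1.210, -15.861); state += dt/6·(k1+2k2+2k3+k4)
t=0.010: state=(1.963, 1.210)
t=0.020: state=(1.974, 1.053)
t=0.030: state=(1.984, 0.897)
continuing one RK4 step at a time; state shown every 50 steps (Δt=0.5):
t=0.500: state=(0.855, -5.310)
t=0.790: state=(-0.701, -4.297)
next step: t=0.800: state=(-0.743, -4.157) — theta has crossed -0.74
linear interpolation between t=0.790 (-0.70093) and t=0.800 (-0.74321) → t≈0.799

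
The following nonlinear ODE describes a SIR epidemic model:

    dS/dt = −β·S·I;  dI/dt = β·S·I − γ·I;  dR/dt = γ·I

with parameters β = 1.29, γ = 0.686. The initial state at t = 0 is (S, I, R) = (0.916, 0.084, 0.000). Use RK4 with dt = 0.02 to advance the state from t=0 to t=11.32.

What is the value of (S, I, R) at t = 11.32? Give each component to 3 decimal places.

(S, I, R) = (0.215, 0.014, 0.771)

t=0.000: state=(0.916, 0.084, 0.000)
step 1 (dt=0.02): k1=(-0.099, 0.042, 0.058), k2=(-0.100, 0.042, 0.058), k3=(-0.100, 0.042, 0.058), k4=(-0.100, 0.042, 0.058); state += dt/6·(k1+2k2+2k3+k4)
t=0.020: state=(0.914, 0.085, 0.001)
t=0.040: state=(0.912, 0.086, 0.002)
t=0.060: state=(0.910, 0.087, 0.004)
continuing one RK4 step at a time; state shown every 25 steps (Δt=0.5):
t=0.500: state=(0.862, 0.106, 0.033)
t=1.000: state=(0.799, 0.128, 0.073)
t=1.500: state=(0.730, 0.149, 0.120)
t=2.000: state=(0.660, 0.166, 0.175)
t=2.500: state=(0.591, 0.176, 0.233)
t=3.000: state=(0.527, 0.179, 0.294)
t=3.500: state=(0.470, 0.175, 0.355)
t=4.000: state=(0.421, 0.166, 0.414)
t=4.500: state=(0.380, 0.152, 0.468)
t=5.000: state=(0.346, 0.136, 0.518)
t=5.500: state=(0.319, 0.120, 0.562)
t=6.000: state=(0.296, 0.104, 0.600)
t=6.500: state=(0.279, 0.088, 0.633)
t=7.000: state=(0.264, 0.075, 0.661)
t=7.500: state=(0.253, 0.063, 0.684)
t=8.000: state=(0.244, 0.052, 0.704)
t=8.500: state=(0.236, 0.043, 0.720)
t=9.000: state=(0.230, 0.036, 0.734)
t=9.500: state=(0.226, 0.029, 0.745)
t=10.000: state=(0.222, 0.024, 0.754)
t=10.500: state=(0.219, 0.020, 0.762)
t=11.000: state=(0.216, 0.016, 0.768)
t=11.320: state=(0.215, 0.014, 0.771)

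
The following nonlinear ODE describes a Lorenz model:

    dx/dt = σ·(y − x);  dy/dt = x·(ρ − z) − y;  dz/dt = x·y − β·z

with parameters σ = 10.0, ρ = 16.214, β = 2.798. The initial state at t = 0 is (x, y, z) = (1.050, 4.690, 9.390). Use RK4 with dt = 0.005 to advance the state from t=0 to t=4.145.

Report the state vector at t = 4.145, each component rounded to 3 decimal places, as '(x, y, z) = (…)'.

t=0.000: state=(1.050, 4.690, 9.390)
step 1 (dt=0.005): k1=(36.400, 2.475, -21.349), k2=(35.552, 3.151, -20.766), k3=(35.590, 3.133, -20.778), k4=(34.777, 3.801, -20.204); state += dt/6·(k1+2k2+2k3+k4)
t=0.005: state=(1.228, 4.706, 9.286)
t=0.010: state=(1.398, 4.728, 9.188)
t=0.015: state=(1.561, 4.757, 9.095)
continuing one RK4 step at a time; state shown every 40 steps (Δt=0.2):
t=0.200: state=(6.267, 9.032, 9.641)
t=0.400: state=(9.918, 9.096, 19.867)
t=0.600: state=(4.808, 2.558, 17.079)
t=0.800: state=(3.171, 3.502, 11.232)
t=1.000: state=(5.518, 7.495, 10.019)
t=1.200: state=(9.282, 9.863, 17.341)
t=1.400: state=(6.199, 3.883, 18.148)
t=1.600: state=(3.831, 3.794, 12.745)
t=1.800: state=(5.461, 7.015, 11.007)
t=2.000: state=(8.618, 9.379, 16.309)
t=2.200: state=(6.710, 4.818, 18.033)
t=2.400: state=(4.436, 4.256, 13.570)
t=2.600: state=(5.664, 6.930, 11.938)
t=2.800: state=(8.168, 8.770, 16.033)
t=3.000: state=(6.783, 5.317, 17.551)
t=3.200: state=(4.907, 4.730, 13.981)
t=3.400: state=(5.926, 6.972, 12.715)
t=3.600: state=(7.846, 8.230, 16.000)
t=3.800: state=(6.703, 5.576, 17.031)
t=4.000: state=(5.264, 5.153, 14.191)
t=4.145: state=(5.732, 6.425, 13.187)

(x, y, z) = (5.732, 6.425, 13.187)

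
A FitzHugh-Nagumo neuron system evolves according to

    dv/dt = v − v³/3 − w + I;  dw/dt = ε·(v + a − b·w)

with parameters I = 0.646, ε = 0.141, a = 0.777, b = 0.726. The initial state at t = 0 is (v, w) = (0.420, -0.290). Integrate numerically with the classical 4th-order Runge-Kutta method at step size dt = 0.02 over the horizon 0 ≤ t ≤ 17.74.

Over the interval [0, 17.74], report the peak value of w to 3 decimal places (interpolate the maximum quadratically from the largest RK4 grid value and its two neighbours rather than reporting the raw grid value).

max w = 1.642

t=0.000: state=(0.420, -0.290)
step 1 (dt=0.02): k1=(1.331, 0.198), k2=(1.340, 0.200), k3=(1.340, 0.200), k4=(1.349, 0.202); state += dt/6·(k1+2k2+2k3+k4)
t=0.020: state=(0.447, -0.286)
t=0.040: state=(0.474, -0.282)
t=0.060: state=(0.501, -0.278)
continuing one RK4 step at a time; state shown every 50 steps (Δt=1):
t=1.000: state=(1.710, -0.006)
t=2.000: state=(1.891, 0.349)
t=3.000: state=(1.783, 0.666)
t=4.000: state=(1.651, 0.935)
t=5.000: state=(1.508, 1.160)
t=6.000: state=(1.351, 1.343)
t=7.000: state=(1.168, 1.485)
t=8.000: state=(0.933, 1.586)
t=9.000: state=(0.572, 1.639)
t=10.000: state=(-0.186, 1.616)
t=11.000: state=(-1.581, 1.443)
t=12.000: state=(-1.949, 1.158)
t=13.000: state=(-1.881, 0.892)
t=14.000: state=(-1.786, 0.663)
t=15.000: state=(-1.690, 0.470)
t=16.000: state=(-1.595, 0.308)
t=17.000: state=(-1.500, 0.175)
t=17.740: state=(-1.429, 0.093)
largest grid value and its neighbours: w(9.260)=1.64189, w(9.280)=1.64192, w(9.300)=1.64192
parabola through these three points peaks at t≈9.290 with w≈1.64193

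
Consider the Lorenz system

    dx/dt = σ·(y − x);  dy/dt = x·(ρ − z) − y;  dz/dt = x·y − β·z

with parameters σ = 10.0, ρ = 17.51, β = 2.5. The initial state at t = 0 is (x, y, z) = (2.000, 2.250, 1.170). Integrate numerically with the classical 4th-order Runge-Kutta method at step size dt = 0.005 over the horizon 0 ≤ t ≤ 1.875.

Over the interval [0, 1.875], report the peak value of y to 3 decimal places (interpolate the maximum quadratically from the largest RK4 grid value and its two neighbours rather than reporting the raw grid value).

t=0.000: state=(2.000, 2.250, 1.170)
step 1 (dt=0.005): k1=(2.500, 30.430, 1.575), k2=(3.198, 30.448, 1.732), k3=(3.181, 30.476, 1.735), k4=(3.865, 30.520, 1.896); state += dt/6·(k1+2k2+2k3+k4)
t=0.005: state=(2.016, 2.402, 1.179)
t=0.010: state=(2.039, 2.555, 1.189)
t=0.015: state=(2.068, 2.710, 1.201)
continuing one RK4 step at a time; state shown every 20 steps (Δt=0.1):
t=0.100: state=(3.413, 5.913, 1.856)
t=0.200: state=(7.137, 12.114, 5.677)
t=0.300: state=(12.373, 16.441, 17.902)
t=0.400: state=(11.844, 6.423, 27.958)
t=0.500: state=(4.984, -1.362, 23.240)
t=0.600: state=(0.579, -2.060, 17.708)
t=0.700: state=(-1.038, -1.980, 13.861)
t=0.800: state=(-1.792, -2.512, 11.079)
t=0.900: state=(-2.691, -3.853, 9.253)
t=1.000: state=(-4.261, -6.305, 8.762)
t=1.100: state=(-6.822, -9.827, 10.839)
t=1.200: state=(-9.690, -11.867, 16.818)
t=1.300: state=(-9.999, -8.200, 22.487)
t=1.400: state=(-6.895, -3.263, 21.702)
t=1.500: state=(-3.877, -1.699, 17.951)
t=1.600: state=(-2.532, -1.909, 14.446)
t=1.700: state=(-2.422, -2.754, 11.738)
t=1.800: state=(-3.140, -4.252, 9.988)
t=1.875: state=(-4.220, -6.005, 9.567)
largest grid value and its neighbours: y(0.285)=16.54770, y(0.290)=16.55815, y(0.295)=16.52324
parabola through these three points peaks at t≈0.289 with y≈16.55980

max y = 16.560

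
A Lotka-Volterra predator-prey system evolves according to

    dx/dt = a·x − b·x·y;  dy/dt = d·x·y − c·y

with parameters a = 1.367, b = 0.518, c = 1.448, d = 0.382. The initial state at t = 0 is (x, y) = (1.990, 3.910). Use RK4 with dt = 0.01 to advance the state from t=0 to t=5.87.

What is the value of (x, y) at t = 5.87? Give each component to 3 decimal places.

(x, y) = (2.100, 1.568)

t=0.000: state=(1.990, 3.910)
step 1 (dt=0.01): k1=(-1.310, -2.689), k2=(-1.292, -2.690), k3=(-1.292, -2.690), k4=(-1.274, -2.690); state += dt/6·(k1+2k2+2k3+k4)
t=0.010: state=(1.977, 3.883)
t=0.020: state=(1.965, 3.856)
t=0.030: state=(1.952, 3.829)
continuing one RK4 step at a time; state shown every 20 steps (Δt=0.2):
t=0.200: state=(1.793, 3.379)
t=0.400: state=(1.705, 2.890)
t=0.600: state=(1.699, 2.462)
t=0.800: state=(1.764, 2.103)
t=1.000: state=(1.894, 1.809)
t=1.200: state=(2.090, 1.577)
t=1.400: state=(2.356, 1.398)
t=1.600: state=(2.699, 1.269)
t=1.800: state=(3.125, 1.186)
t=2.000: state=(3.641, 1.149)
t=2.200: state=(4.248, 1.162)
t=2.400: state=(4.935, 1.234)
t=2.600: state=(5.668, 1.385)
t=2.800: state=(6.375, 1.644)
t=3.000: state=(6.931, 2.048)
t=3.200: state=(7.160, 2.634)
t=3.400: state=(6.898, 3.385)
t=3.600: state=(6.125, 4.179)
t=3.800: state=(5.044, 4.797)
t=4.000: state=(3.965, 5.062)
t=4.200: state=(3.093, 4.954)
t=4.400: state=(2.477, 4.581)
t=4.600: state=(2.078, 4.076)
t=4.800: state=(1.841, 3.540)
t=5.000: state=(1.722, 3.035)
t=5.200: state=(1.693, 2.587)
t=5.400: state=(1.737, 2.207)
t=5.600: state=(1.847, 1.893)
t=5.800: state=(2.023, 1.642)
t=5.870: state=(2.100, 1.568)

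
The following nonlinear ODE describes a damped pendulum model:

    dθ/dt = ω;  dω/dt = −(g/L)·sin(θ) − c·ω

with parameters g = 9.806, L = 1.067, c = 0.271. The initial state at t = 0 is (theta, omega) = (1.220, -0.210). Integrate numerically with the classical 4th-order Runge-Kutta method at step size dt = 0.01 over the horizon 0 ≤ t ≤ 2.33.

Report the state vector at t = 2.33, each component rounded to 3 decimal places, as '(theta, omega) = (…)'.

(theta, omega) = (0.833, -0.857)

t=0.000: state=(1.220, -0.210)
step 1 (dt=0.01): k1=(-0.210, -8.574), k2=(-0.253, -8.559), k3=(-0.253, -8.558), k4=(-0.296, -8.542); state += dt/6·(k1+2k2+2k3+k4)
t=0.010: state=(1.217, -0.296)
t=0.020: state=(1.214, -0.381)
t=0.030: state=(1.210, -0.466)
continuing one RK4 step at a time; state shown every 10 steps (Δt=0.1):
t=0.100: state=(1.157, -1.048)
t=0.200: state=(1.013, -1.823)
t=0.300: state=(0.796, -2.488)
t=0.400: state=(0.521, -2.977)
t=0.500: state=(0.209, -3.221)
t=0.600: state=(-0.114, -3.176)
t=0.700: state=(-0.417, -2.851)
t=0.800: state=(-0.677, -2.301)
t=0.900: state=(-0.873, -1.602)
t=1.000: state=(-0.994, -0.828)
t=1.100: state=(-1.037, -0.032)
t=1.200: state=(-1.001, 0.745)
t=1.300: state=(-0.890, 1.463)
t=1.400: state=(-0.712, 2.077)
t=1.500: state=(-0.480, 2.532)
t=1.600: state=(-0.213, 2.773)
t=1.700: state=(0.066, 2.764)
t=1.800: state=(0.331, 2.510)
t=1.900: state=(0.561, 2.049)
t=2.000: state=(0.736, 1.443)
t=2.100: state=(0.847, 0.756)
t=2.200: state=(0.887, 0.041)
t=2.300: state=(0.856, -0.657)
t=2.330: state=(0.833, -0.857)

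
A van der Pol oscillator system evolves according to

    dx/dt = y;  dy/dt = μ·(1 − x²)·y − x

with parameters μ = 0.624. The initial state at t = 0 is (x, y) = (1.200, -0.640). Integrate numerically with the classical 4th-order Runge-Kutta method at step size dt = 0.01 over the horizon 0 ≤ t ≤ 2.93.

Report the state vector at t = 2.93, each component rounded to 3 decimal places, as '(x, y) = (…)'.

(x, y) = (-1.638, 0.686)

t=0.000: state=(1.200, -0.640)
step 1 (dt=0.01): k1=(-0.640, -1.024), k2=(-0.645, -1.023), k3=(-0.645, -1.023), k4=(-0.650, -1.021); state += dt/6·(k1+2k2+2k3+k4)
t=0.010: state=(1.194, -0.650)
t=0.020: state=(1.187, -0.660)
t=0.030: state=(1.180, -0.671)
continuing one RK4 step at a time; state shown every 10 steps (Δt=0.1):
t=0.100: state=(1.131, -0.741)
t=0.200: state=(1.052, -0.841)
t=0.300: state=(0.963, -0.941)
t=0.400: state=(0.864, -1.043)
t=0.500: state=(0.754, -1.147)
t=0.600: state=(0.634, -1.255)
t=0.700: state=(0.503, -1.367)
t=0.800: state=(0.360, -1.483)
t=0.900: state=(0.206, -1.600)
t=1.000: state=(0.041, -1.714)
t=1.100: state=(-0.136, -1.819)
t=1.200: state=(-0.323, -1.906)
t=1.300: state=(-0.516, -1.963)
t=1.400: state=(-0.714, -1.978)
t=1.500: state=(-0.910, -1.938)
t=1.600: state=(-1.099, -1.836)
t=1.700: state=(-1.275, -1.672)
t=1.800: state=(-1.432, -1.455)
t=1.900: state=(-1.565, -1.201)
t=2.000: state=(-1.672, -0.931)
t=2.100: state=(-1.751, -0.664)
t=2.200: state=(-1.805, -0.414)
t=2.300: state=(-1.835, -0.188)
t=2.400: state=(-1.844, 0.009)
t=2.500: state=(-1.834, 0.179)
t=2.600: state=(-1.809, 0.324)
t=2.700: state=(-1.770, 0.450)
t=2.800: state=(-1.719, 0.560)
t=2.900: state=(-1.658, 0.658)
t=2.930: state=(-1.638, 0.686)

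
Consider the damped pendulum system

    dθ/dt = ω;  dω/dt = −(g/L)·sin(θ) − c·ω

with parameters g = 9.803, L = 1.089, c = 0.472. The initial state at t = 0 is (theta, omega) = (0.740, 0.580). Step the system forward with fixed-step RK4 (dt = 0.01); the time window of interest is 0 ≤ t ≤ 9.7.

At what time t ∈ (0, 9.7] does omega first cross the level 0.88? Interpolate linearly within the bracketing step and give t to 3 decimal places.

t=0.000: state=(0.740, 0.580)
step 1 (dt=0.01): k1=(0.580, -6.344), k2=(0.548, -6.348), k3=(0.548, -6.347), k4=(0.517, -6.350); state += dt/6·(k1+2k2+2k3+k4)
t=0.010: state=(0.745, 0.517)
t=0.020: state=(0.750, 0.453)
t=0.030: state=(0.755, 0.390)
continuing one RK4 step at a time; state shown every 50 steps (Δt=0.5):
t=0.500: state=(0.323, -1.878)
t=1.000: state=(-0.513, -0.876)
t=1.360: state=(-0.508, 0.852)
next step: t=1.370: state=(-0.499, 0.891) — omega has crossed 0.88
linear interpolation between t=1.360 (0.85165) and t=1.370 (0.89099) → t≈1.367

t = 1.367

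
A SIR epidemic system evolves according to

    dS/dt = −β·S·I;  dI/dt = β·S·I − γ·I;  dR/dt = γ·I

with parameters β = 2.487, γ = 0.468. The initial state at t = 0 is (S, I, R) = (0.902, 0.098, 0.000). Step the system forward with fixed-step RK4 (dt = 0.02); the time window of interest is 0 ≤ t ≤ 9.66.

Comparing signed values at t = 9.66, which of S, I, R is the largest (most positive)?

t=0.000: state=(0.902, 0.098, 0.000)
step 1 (dt=0.02): k1=(-0.220, 0.174, 0.046), k2=(-0.223, 0.177, 0.047), k3=(-0.223, 0.177, 0.047), k4=(-0.227, 0.179, 0.048); state += dt/6·(k1+2k2+2k3+k4)
t=0.020: state=(0.898, 0.102, 0.001)
t=0.040: state=(0.893, 0.105, 0.002)
t=0.060: state=(0.888, 0.109, 0.003)
continuing one RK4 step at a time; state shown every 25 steps (Δt=0.5):
t=0.500: state=(0.746, 0.218, 0.036)
t=1.000: state=(0.515, 0.380, 0.106)
t=1.500: state=(0.296, 0.494, 0.210)
t=2.000: state=(0.157, 0.514, 0.329)
t=2.500: state=(0.085, 0.470, 0.445)
t=3.000: state=(0.049, 0.403, 0.548)
t=3.500: state=(0.031, 0.335, 0.634)
t=4.000: state=(0.021, 0.274, 0.705)
t=4.500: state=(0.016, 0.222, 0.763)
t=5.000: state=(0.012, 0.178, 0.809)
t=5.500: state=(0.010, 0.143, 0.847)
t=6.000: state=(0.009, 0.115, 0.877)
t=6.500: state=(0.008, 0.092, 0.901)
t=7.000: state=(0.007, 0.073, 0.920)
t=7.500: state=(0.006, 0.058, 0.935)
t=8.000: state=(0.006, 0.047, 0.948)
t=8.500: state=(0.006, 0.037, 0.957)
t=9.000: state=(0.005, 0.030, 0.965)
t=9.500: state=(0.005, 0.024, 0.971)
t=9.660: state=(0.005, 0.022, 0.973)
compare at T: S=0.005, I=0.022, R=0.973

largest component: R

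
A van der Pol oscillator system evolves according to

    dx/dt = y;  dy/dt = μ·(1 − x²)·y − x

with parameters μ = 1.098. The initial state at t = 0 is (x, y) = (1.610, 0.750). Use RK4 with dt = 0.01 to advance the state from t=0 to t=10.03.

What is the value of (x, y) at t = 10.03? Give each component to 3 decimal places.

t=0.000: state=(1.610, 0.750)
step 1 (dt=0.01): k1=(0.750, -2.921), k2=(0.735, -2.909), k3=(0.735, -2.909), k4=(0.721, -2.896); state += dt/6·(k1+2k2+2k3+k4)
t=0.010: state=(1.617, 0.721)
t=0.020: state=(1.624, 0.692)
t=0.030: state=(1.631, 0.664)
continuing one RK4 step at a time; state shown every 50 steps (Δt=0.5):
t=0.500: state=(1.694, -0.257)
t=1.000: state=(1.454, -0.662)
t=1.500: state=(1.037, -1.033)
t=2.000: state=(0.365, -1.745)
t=2.500: state=(-0.780, -2.730)
t=3.000: state=(-1.849, -1.068)
t=3.500: state=(-1.971, 0.269)
t=4.000: state=(-1.743, 0.589)
t=4.500: state=(-1.394, 0.815)
t=5.000: state=(-0.899, 1.215)
t=5.500: state=(-0.099, 2.096)
t=6.000: state=(1.183, 2.639)
t=6.500: state=(1.973, 0.463)
t=7.000: state=(1.932, -0.404)
t=7.500: state=(1.664, -0.647)
t=8.000: state=(1.283, -0.895)
t=8.500: state=(0.729, -1.385)
t=9.000: state=(-0.197, -2.412)
t=9.500: state=(-1.503, -2.178)
t=10.000: state=(-2.008, -0.088)
t=10.030: state=(-2.010, -0.022)

(x, y) = (-2.010, -0.022)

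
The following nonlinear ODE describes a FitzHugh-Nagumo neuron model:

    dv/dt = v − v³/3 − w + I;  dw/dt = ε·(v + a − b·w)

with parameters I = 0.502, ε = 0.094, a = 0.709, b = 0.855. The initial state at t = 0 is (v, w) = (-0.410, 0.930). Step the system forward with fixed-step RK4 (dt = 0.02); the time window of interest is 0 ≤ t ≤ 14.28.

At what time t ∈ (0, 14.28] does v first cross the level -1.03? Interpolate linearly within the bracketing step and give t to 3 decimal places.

t=0.000: state=(-0.410, 0.930)
step 1 (dt=0.02): k1=(-0.815, -0.047), k2=(-0.821, -0.047), k3=(-0.821, -0.047), k4=(-0.828, -0.048); state += dt/6·(k1+2k2+2k3+k4)
t=0.020: state=(-0.426, 0.929)
t=0.040: state=(-0.443, 0.928)
t=0.060: state=(-0.460, 0.927)
continuing one RK4 step at a time; state shown every 25 steps (Δt=0.5):
t=0.500: state=(-0.886, 0.897)
t=0.620: state=(-1.012, 0.885)
next step: t=0.640: state=(-1.033, 0.883) — v has crossed -1.03
linear interpolation between t=0.620 (-1.01233) and t=0.640 (-1.03330) → t≈0.637

t = 0.637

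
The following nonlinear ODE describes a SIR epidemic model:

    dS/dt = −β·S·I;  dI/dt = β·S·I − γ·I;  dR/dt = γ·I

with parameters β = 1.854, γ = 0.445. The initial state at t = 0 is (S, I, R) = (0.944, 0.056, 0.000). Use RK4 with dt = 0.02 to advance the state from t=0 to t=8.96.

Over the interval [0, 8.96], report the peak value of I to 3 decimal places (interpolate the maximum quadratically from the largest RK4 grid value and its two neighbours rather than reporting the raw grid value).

t=0.000: state=(0.944, 0.056, 0.000)
step 1 (dt=0.02): k1=(-0.098, 0.073, 0.025), k2=(-0.099, 0.074, 0.025), k3=(-0.099, 0.074, 0.025), k4=(-0.100, 0.075, 0.026); state += dt/6·(k1+2k2+2k3+k4)
t=0.020: state=(0.942, 0.057, 0.001)
t=0.040: state=(0.940, 0.059, 0.001)
t=0.060: state=(0.938, 0.061, 0.002)
continuing one RK4 step at a time; state shown every 25 steps (Δt=0.5):
t=0.500: state=(0.878, 0.105, 0.017)
t=1.000: state=(0.771, 0.180, 0.049)
t=1.500: state=(0.624, 0.276, 0.099)
t=2.000: state=(0.463, 0.366, 0.171)
t=2.500: state=(0.320, 0.420, 0.259)
t=3.000: state=(0.215, 0.430, 0.355)
t=3.500: state=(0.146, 0.406, 0.448)
t=4.000: state=(0.102, 0.364, 0.534)
t=4.500: state=(0.074, 0.316, 0.610)
t=5.000: state=(0.057, 0.268, 0.675)
t=5.500: state=(0.045, 0.225, 0.730)
t=6.000: state=(0.037, 0.187, 0.775)
t=6.500: state=(0.032, 0.155, 0.813)
t=7.000: state=(0.028, 0.127, 0.845)
t=7.500: state=(0.025, 0.105, 0.870)
t=8.000: state=(0.023, 0.086, 0.891)
t=8.500: state=(0.021, 0.070, 0.909)
t=8.960: state=(0.020, 0.058, 0.922)
largest grid value and its neighbours: I(2.840)=0.43125, I(2.860)=0.43129, I(2.880)=0.43127
parabola through these three points peaks at t≈2.864 with I≈0.43129

max I = 0.431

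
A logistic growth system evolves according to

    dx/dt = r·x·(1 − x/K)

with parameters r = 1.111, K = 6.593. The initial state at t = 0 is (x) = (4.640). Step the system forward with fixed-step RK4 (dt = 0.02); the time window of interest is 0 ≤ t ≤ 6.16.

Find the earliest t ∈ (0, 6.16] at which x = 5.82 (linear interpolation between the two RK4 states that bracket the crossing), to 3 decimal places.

t = 1.038

t=0.000: state=(4.640)
step 1 (dt=0.02): k1=(1.527), k2=(1.520), k3=(1.520), k4=(1.513); state += dt/6·(k1+2k2+2k3+k4)
t=0.020: state=(4.670)
t=0.040: state=(4.701)
t=0.060: state=(4.730)
continuing one RK4 step at a time; state shown every 10 steps (Δt=0.2):
t=0.200: state=(4.931)
t=0.400: state=(5.192)
t=0.600: state=(5.421)
t=0.800: state=(5.620)
t=1.000: state=(5.791)
t=1.020: state=(5.806)
next step: t=1.040: state=(5.821) — x has crossed 5.82
linear interpolation between t=1.020 (5.80610) and t=1.040 (5.82137) → t≈1.038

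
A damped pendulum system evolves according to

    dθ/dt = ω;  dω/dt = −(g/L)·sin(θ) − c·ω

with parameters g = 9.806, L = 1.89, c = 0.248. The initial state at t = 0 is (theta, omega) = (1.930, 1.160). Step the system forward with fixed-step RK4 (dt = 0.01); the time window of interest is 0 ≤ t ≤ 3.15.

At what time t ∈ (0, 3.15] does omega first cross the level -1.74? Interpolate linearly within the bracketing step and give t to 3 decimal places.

t = 0.622

t=0.000: state=(1.930, 1.160)
step 1 (dt=0.01): k1=(1.160, -5.145), k2=(1.134, -5.128), k3=(1.134, -5.128), k4=(1.109, -5.111); state += dt/6·(k1+2k2+2k3+k4)
t=0.010: state=(1.941, 1.109)
t=0.020: state=(1.952, 1.058)
t=0.030: state=(1.962, 1.007)
continuing one RK4 step at a time; state shown every 20 steps (Δt=0.2):
t=0.200: state=(2.063, 0.190)
t=0.400: state=(2.010, -0.717)
t=0.600: state=(1.775, -1.636)
t=0.620: state=(1.742, -1.729)
next step: t=0.630: state=(1.724, -1.776) — omega has crossed -1.74
linear interpolation between t=0.620 (-1.72926) and t=0.630 (-1.77611) → t≈0.622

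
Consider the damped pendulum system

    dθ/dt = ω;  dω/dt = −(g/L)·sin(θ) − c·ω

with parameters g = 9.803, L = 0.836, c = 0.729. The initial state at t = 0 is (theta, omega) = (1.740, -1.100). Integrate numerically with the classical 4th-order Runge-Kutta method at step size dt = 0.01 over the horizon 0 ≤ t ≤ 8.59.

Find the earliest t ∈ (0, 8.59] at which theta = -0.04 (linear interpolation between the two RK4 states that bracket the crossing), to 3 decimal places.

t=0.000: state=(1.740, -1.100)
step 1 (dt=0.01): k1=(-1.100, -10.757), k2=(-1.154, -10.728), k3=(-1.154, -10.729), k4=(-1.207, -10.701); state += dt/6·(k1+2k2+2k3+k4)
t=0.010: state=(1.728, -1.207)
t=0.020: state=(1.716, -1.314)
t=0.030: state=(1.702, -1.420)
continuing one RK4 step at a time; state shown every 50 steps (Δt=0.5):
t=0.500: state=(0.093, -4.446)
t=0.530: state=(-0.039, -4.359)
next step: t=0.540: state=(-0.083, -4.320) — theta has crossed -0.04
linear interpolation between t=0.530 (-0.03945) and t=0.540 (-0.08285) → t≈0.530

t = 0.530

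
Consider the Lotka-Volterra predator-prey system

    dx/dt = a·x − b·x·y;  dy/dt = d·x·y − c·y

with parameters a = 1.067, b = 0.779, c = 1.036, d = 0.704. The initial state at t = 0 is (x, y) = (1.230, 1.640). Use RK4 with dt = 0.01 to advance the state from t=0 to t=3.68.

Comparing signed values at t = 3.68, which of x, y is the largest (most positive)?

t=0.000: state=(1.230, 1.640)
step 1 (dt=0.01): k1=(-0.259, -0.279), k2=(-0.257, -0.280), k3=(-0.257, -0.280), k4=(-0.256, -0.281); state += dt/6·(k1+2k2+2k3+k4)
t=0.010: state=(1.227, 1.637)
t=0.020: state=(1.225, 1.634)
t=0.030: state=(1.222, 1.632)
continuing one RK4 step at a time; state shown every 20 steps (Δt=0.2):
t=0.200: state=(1.185, 1.580)
t=0.400: state=(1.152, 1.514)
t=0.600: state=(1.133, 1.445)
t=0.800: state=(1.126, 1.377)
t=1.000: state=(1.130, 1.312)
t=1.200: state=(1.146, 1.251)
t=1.400: state=(1.172, 1.197)
t=1.600: state=(1.209, 1.151)
t=1.800: state=(1.255, 1.112)
t=2.000: state=(1.309, 1.083)
t=2.200: state=(1.371, 1.063)
t=2.400: state=(1.440, 1.053)
t=2.600: state=(1.513, 1.054)
t=2.800: state=(1.588, 1.065)
t=3.000: state=(1.662, 1.089)
t=3.200: state=(1.732, 1.124)
t=3.400: state=(1.793, 1.171)
t=3.600: state=(1.842, 1.230)
t=3.680: state=(1.856, 1.256)
compare at T: x=1.856, y=1.256

largest component: x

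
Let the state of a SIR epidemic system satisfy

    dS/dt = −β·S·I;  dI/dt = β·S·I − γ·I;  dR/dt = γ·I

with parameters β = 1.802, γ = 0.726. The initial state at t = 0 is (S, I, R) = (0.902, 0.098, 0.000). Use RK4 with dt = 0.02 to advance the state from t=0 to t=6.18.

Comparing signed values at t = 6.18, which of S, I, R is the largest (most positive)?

largest component: R

t=0.000: state=(0.902, 0.098, 0.000)
step 1 (dt=0.02): k1=(-0.159, 0.088, 0.071), k2=(-0.160, 0.089, 0.072), k3=(-0.160, 0.089, 0.072), k4=(-0.162, 0.089, 0.072); state += dt/6·(k1+2k2+2k3+k4)
t=0.020: state=(0.899, 0.100, 0.001)
t=0.040: state=(0.896, 0.102, 0.003)
t=0.060: state=(0.892, 0.103, 0.004)
continuing one RK4 step at a time; state shown every 10 steps (Δt=0.2):
t=0.200: state=(0.868, 0.117, 0.016)
t=0.400: state=(0.829, 0.137, 0.034)
t=0.600: state=(0.786, 0.158, 0.055)
t=0.800: state=(0.740, 0.180, 0.080)
t=1.000: state=(0.690, 0.202, 0.108)
t=1.200: state=(0.640, 0.222, 0.139)
t=1.400: state=(0.588, 0.239, 0.172)
t=1.600: state=(0.538, 0.254, 0.208)
t=1.800: state=(0.490, 0.264, 0.246)
t=2.000: state=(0.445, 0.270, 0.284)
t=2.200: state=(0.404, 0.272, 0.324)
t=2.400: state=(0.366, 0.271, 0.363)
t=2.600: state=(0.332, 0.265, 0.402)
t=2.800: state=(0.302, 0.257, 0.440)
t=3.000: state=(0.276, 0.247, 0.477)
t=3.200: state=(0.253, 0.235, 0.512)
t=3.400: state=(0.233, 0.222, 0.545)
t=3.600: state=(0.216, 0.208, 0.576)
t=3.800: state=(0.201, 0.194, 0.605)
t=4.000: state=(0.188, 0.180, 0.633)
t=4.200: state=(0.176, 0.166, 0.658)
t=4.400: state=(0.166, 0.153, 0.681)
t=4.600: state=(0.158, 0.140, 0.702)
t=4.800: state=(0.150, 0.128, 0.722)
t=5.000: state=(0.144, 0.117, 0.739)
t=5.200: state=(0.138, 0.106, 0.755)
t=5.400: state=(0.133, 0.096, 0.770)
t=5.600: state=(0.129, 0.087, 0.784)
t=5.800: state=(0.125, 0.079, 0.796)
t=6.000: state=(0.122, 0.072, 0.807)
t=6.180: state=(0.119, 0.065, 0.815)
compare at T: S=0.119, I=0.065, R=0.815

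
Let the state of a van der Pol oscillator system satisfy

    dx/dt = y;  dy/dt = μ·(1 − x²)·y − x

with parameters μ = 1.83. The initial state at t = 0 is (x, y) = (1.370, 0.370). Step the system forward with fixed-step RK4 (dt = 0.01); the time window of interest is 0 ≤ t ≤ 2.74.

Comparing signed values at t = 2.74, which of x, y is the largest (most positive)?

largest component: y

t=0.000: state=(1.370, 0.370)
step 1 (dt=0.01): k1=(0.370, -1.964), k2=(0.360, -1.953), k3=(0.360, -1.953), k4=(0.350, -1.942); state += dt/6·(k1+2k2+2k3+k4)
t=0.010: state=(1.374, 0.350)
t=0.020: state=(1.377, 0.331)
t=0.030: state=(1.380, 0.312)
continuing one RK4 step at a time; state shown every 10 steps (Δt=0.1):
t=0.100: state=(1.398, 0.185)
t=0.200: state=(1.408, 0.027)
t=0.300: state=(1.404, -0.107)
t=0.400: state=(1.387, -0.218)
t=0.500: state=(1.361, -0.312)
t=0.600: state=(1.325, -0.394)
t=0.700: state=(1.282, -0.469)
t=0.800: state=(1.232, -0.542)
t=0.900: state=(1.174, -0.615)
t=1.000: state=(1.108, -0.693)
t=1.100: state=(1.035, -0.780)
t=1.200: state=(0.952, -0.881)
t=1.300: state=(0.858, -1.003)
t=1.400: state=(0.750, -1.153)
t=1.500: state=(0.626, -1.341)
t=1.600: state=(0.481, -1.581)
t=1.700: state=(0.308, -1.887)
t=1.800: state=(0.101, -2.270)
t=1.900: state=(-0.148, -2.721)
t=2.000: state=(-0.444, -3.181)
t=2.100: state=(-0.780, -3.499)
t=2.200: state=(-1.132, -3.452)
t=2.300: state=(-1.454, -2.921)
t=2.400: state=(-1.705, -2.074)
t=2.500: state=(-1.869, -1.234)
t=2.600: state=(-1.959, -0.604)
t=2.700: state=(-1.998, -0.200)
t=2.740: state=(-2.003, -0.089)
compare at T: x=-2.003, y=-0.089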